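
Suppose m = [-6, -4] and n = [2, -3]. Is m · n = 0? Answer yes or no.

m · n = (-6)·2 + (-4)·(-3) = -12 + 12 = 0
Zero, so the vectors are orthogonal.

yes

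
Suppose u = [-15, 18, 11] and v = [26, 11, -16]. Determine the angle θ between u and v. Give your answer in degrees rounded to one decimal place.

u · v = (-15)·26 + 18·11 + 11·(-16) = -390 + 198 - 176 = -368
|u|² = 225 + 324 + 121 = 670,  |u| = √670 ≈ 25.884358
|v|² = 676 + 121 + 256 = 1053,  |v| = √1053 ≈ 32.449961
cos θ = -368 / (25.884358 · 32.449961) ≈ -0.43812
θ = arccos(-0.43812) ≈ 116.0°

116.0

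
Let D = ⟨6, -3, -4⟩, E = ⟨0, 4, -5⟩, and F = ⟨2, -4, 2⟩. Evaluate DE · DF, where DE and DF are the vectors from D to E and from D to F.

DE = E − D = (-6, 7, -1)
DF = F − D = (-4, -1, 6)
DE · DF = (-6)·(-4) + 7·(-1) + (-1)·6 = 24 - 7 - 6 = 11

11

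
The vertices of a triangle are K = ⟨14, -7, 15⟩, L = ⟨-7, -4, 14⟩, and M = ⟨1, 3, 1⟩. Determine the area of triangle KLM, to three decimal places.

165.247

KL = (-21, 3, -1),  KM = (-13, 10, -14)
i: 3·(-14) - (-1)·10 = -42 - (-10) = -32
j: (-1)·(-13) - (-21)·(-14) = 13 - 294 = -281
k: (-21)·10 - 3·(-13) = -210 - (-39) = -171
KL × KM = (-32, -281, -171)
|KL × KM| = √109226 ≈ 330.4936
area = ½ · 330.4936 ≈ 165.247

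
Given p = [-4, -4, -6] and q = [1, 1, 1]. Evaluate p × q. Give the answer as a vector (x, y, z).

i: (-4)·1 - (-6)·1 = -4 - (-6) = 2
j: (-6)·1 - (-4)·1 = -6 - (-4) = -2
k: (-4)·1 - (-4)·1 = -4 - (-4) = 0
p × q = (2, -2, 0)

(2, -2, 0)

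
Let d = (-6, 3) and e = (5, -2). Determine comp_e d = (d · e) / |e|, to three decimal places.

d · e = (-6)·5 + 3·(-2) = -30 - 6 = -36
|e| = √(25 + 4) = √29 ≈ 5.3852
comp_e d = -36 / √29 ≈ -6.685

-6.685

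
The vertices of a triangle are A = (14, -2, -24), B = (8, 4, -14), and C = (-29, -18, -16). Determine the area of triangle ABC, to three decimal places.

280.403

AB = (-6, 6, 10),  AC = (-43, -16, 8)
i: 6·8 - 10·(-16) = 48 - (-160) = 208
j: 10·(-43) - (-6)·8 = -430 - (-48) = -382
k: (-6)·(-16) - 6·(-43) = 96 - (-258) = 354
AB × AC = (208, -382, 354)
|AB × AC| = √314504 ≈ 560.8066
area = ½ · 560.8066 ≈ 280.403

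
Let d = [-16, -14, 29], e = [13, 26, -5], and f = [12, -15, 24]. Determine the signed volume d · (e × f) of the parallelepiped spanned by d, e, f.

e × f:
i: 26·24 - (-5)·(-15) = 624 - 75 = 549
j: (-5)·12 - 13·24 = -60 - 312 = -372
k: 13·(-15) - 26·12 = -195 - 312 = -507
e × f = (549, -372, -507)
d · (e × f) = (-16)·549 + (-14)·(-372) + 29·(-507) = -8784 + 5208 - 14703 = -18279

-18279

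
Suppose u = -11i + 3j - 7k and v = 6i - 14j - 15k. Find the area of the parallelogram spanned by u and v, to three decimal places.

285.997

i: 3·(-15) - (-7)·(-14) = -45 - 98 = -143
j: (-7)·6 - (-11)·(-15) = -42 - 165 = -207
k: (-11)·(-14) - 3·6 = 154 - 18 = 136
u × v = (-143, -207, 136)
|u × v| = √((-143)² + (-207)² + 136²) = √81794 ≈ 285.9965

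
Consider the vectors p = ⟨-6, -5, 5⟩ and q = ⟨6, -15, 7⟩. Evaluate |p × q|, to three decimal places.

i: (-5)·7 - 5·(-15) = -35 - (-75) = 40
j: 5·6 - (-6)·7 = 30 - (-42) = 72
k: (-6)·(-15) - (-5)·6 = 90 - (-30) = 120
p × q = (40, 72, 120)
|p × q| = √(40² + 72² + 120²) = √21184 ≈ 145.5472

145.547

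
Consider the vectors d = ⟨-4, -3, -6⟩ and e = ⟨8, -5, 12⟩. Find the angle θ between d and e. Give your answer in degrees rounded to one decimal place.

d · e = (-4)·8 + (-3)·(-5) + (-6)·12 = -32 + 15 - 72 = -89
|d|² = 16 + 9 + 36 = 61,  |d| = √61 ≈ 7.810250
|e|² = 64 + 25 + 144 = 233,  |e| = √233 ≈ 15.264338
cos θ = -89 / (7.810250 · 15.264338) ≈ -0.74653
θ = arccos(-0.74653) ≈ 138.3°

138.3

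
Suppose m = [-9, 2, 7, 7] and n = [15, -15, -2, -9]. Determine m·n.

m · n = (-9)·15 + 2·(-15) + 7·(-2) + 7·(-9) = -135 - 30 - 14 - 63 = -242

-242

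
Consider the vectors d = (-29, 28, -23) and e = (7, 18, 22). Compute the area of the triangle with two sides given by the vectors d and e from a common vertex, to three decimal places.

i: 28·22 - (-23)·18 = 616 - (-414) = 1030
j: (-23)·7 - (-29)·22 = -161 - (-638) = 477
k: (-29)·18 - 28·7 = -522 - 196 = -718
d × e = (1030, 477, -718)
|d × e| = √(1030² + 477² + (-718)²) = √1803953 ≈ 1343.1132
area = ½ · 1343.1132 ≈ 671.557

671.557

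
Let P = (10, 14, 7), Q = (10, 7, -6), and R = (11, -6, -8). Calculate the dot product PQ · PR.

PQ = Q − P = (0, -7, -13)
PR = R − P = (1, -20, -15)
PQ · PR = 0·1 + (-7)·(-20) + (-13)·(-15) = 0 + 140 + 195 = 335

335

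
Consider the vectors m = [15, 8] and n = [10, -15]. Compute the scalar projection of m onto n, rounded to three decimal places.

1.664

m · n = 15·10 + 8·(-15) = 150 - 120 = 30
|n| = √(100 + 225) = √325 ≈ 18.0278
comp_n m = 30 / √325 ≈ 1.664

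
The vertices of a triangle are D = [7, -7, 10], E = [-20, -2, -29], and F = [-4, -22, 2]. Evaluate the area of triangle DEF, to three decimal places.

402.366

DE = (-27, 5, -39),  DF = (-11, -15, -8)
i: 5·(-8) - (-39)·(-15) = -40 - 585 = -625
j: (-39)·(-11) - (-27)·(-8) = 429 - 216 = 213
k: (-27)·(-15) - 5·(-11) = 405 - (-55) = 460
DE × DF = (-625, 213, 460)
|DE × DF| = √647594 ≈ 804.7323
area = ½ · 804.7323 ≈ 402.366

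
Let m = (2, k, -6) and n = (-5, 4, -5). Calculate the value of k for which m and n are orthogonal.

m · n = 2·(-5) + k·4 + (-6)·(-5) = 20 + 4k
Set equal to 0: 4k = -20, so k = -5.

-5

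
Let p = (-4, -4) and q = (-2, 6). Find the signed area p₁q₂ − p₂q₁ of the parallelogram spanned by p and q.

(-4)·6 - (-4)·(-2) = -24 - 8 = -32

-32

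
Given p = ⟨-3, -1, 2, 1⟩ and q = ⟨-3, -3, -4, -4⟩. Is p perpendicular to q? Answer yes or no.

p · q = (-3)·(-3) + (-1)·(-3) + 2·(-4) + 1·(-4) = 9 + 3 - 8 - 4 = 0
Zero, so the vectors are orthogonal.

yes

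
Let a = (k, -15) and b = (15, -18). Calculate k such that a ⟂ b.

a · b = k·15 + (-15)·(-18) = 270 + 15k
Set equal to 0: 15k = -270, so k = -18.

-18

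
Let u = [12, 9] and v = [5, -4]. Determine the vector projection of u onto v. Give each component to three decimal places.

u · v = 12·5 + 9·(-4) = 60 - 36 = 24
|v|² = 25 + 16 = 41
proj_v u = (24/41) · (5, -4) ≈ (2.927, -2.341)

(2.927, -2.341)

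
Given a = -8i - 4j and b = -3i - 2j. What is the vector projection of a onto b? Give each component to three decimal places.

a · b = (-8)·(-3) + (-4)·(-2) = 24 + 8 = 32
|b|² = 9 + 4 = 13
proj_b a = (32/13) · (-3, -2) ≈ (-7.385, -4.923)

(-7.385, -4.923)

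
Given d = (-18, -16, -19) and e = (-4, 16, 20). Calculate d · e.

d · e = (-18)·(-4) + (-16)·16 + (-19)·20 = 72 - 256 - 380 = -564

-564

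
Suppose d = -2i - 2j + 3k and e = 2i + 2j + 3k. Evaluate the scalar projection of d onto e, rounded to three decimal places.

0.243

d · e = (-2)·2 + (-2)·2 + 3·3 = -4 - 4 + 9 = 1
|e| = √(4 + 4 + 9) = √17 ≈ 4.1231
comp_e d = 1 / √17 ≈ 0.243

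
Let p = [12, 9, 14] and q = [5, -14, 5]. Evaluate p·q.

4

p · q = 12·5 + 9·(-14) + 14·5 = 60 - 126 + 70 = 4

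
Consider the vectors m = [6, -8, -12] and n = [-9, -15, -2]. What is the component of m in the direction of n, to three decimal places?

5.112

m · n = 6·(-9) + (-8)·(-15) + (-12)·(-2) = -54 + 120 + 24 = 90
|n| = √(81 + 225 + 4) = √310 ≈ 17.6068
comp_n m = 90 / √310 ≈ 5.112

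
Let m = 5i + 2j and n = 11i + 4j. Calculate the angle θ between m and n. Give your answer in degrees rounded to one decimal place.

1.8

m · n = 5·11 + 2·4 = 55 + 8 = 63
|m|² = 25 + 4 = 29,  |m| = √29 ≈ 5.385165
|n|² = 121 + 16 = 137,  |n| = √137 ≈ 11.704700
cos θ = 63 / (5.385165 · 11.704700) ≈ 0.99950
θ = arccos(0.99950) ≈ 1.8°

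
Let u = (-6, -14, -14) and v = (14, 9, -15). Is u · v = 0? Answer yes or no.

u · v = (-6)·14 + (-14)·9 + (-14)·(-15) = -84 - 126 + 210 = 0
Zero, so the vectors are orthogonal.

yes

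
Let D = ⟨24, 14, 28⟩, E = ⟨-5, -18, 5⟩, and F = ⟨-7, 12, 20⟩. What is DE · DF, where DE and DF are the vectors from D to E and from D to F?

1147

DE = E − D = (-29, -32, -23)
DF = F − D = (-31, -2, -8)
DE · DF = (-29)·(-31) + (-32)·(-2) + (-23)·(-8) = 899 + 64 + 184 = 1147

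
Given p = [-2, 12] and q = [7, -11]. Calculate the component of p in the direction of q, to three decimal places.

-11.198

p · q = (-2)·7 + 12·(-11) = -14 - 132 = -146
|q| = √(49 + 121) = √170 ≈ 13.0384
comp_q p = -146 / √170 ≈ -11.198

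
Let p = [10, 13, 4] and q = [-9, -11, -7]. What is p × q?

(-47, 34, 7)

i: 13·(-7) - 4·(-11) = -91 - (-44) = -47
j: 4·(-9) - 10·(-7) = -36 - (-70) = 34
k: 10·(-11) - 13·(-9) = -110 - (-117) = 7
p × q = (-47, 34, 7)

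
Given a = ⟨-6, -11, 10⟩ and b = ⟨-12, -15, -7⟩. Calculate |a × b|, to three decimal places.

i: (-11)·(-7) - 10·(-15) = 77 - (-150) = 227
j: 10·(-12) - (-6)·(-7) = -120 - 42 = -162
k: (-6)·(-15) - (-11)·(-12) = 90 - 132 = -42
a × b = (227, -162, -42)
|a × b| = √(227² + (-162)² + (-42)²) = √79537 ≈ 282.0230

282.023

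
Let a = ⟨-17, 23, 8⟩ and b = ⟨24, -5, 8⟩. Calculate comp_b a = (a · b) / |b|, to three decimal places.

a · b = (-17)·24 + 23·(-5) + 8·8 = -408 - 115 + 64 = -459
|b| = √(576 + 25 + 64) = √665 ≈ 25.7876
comp_b a = -459 / √665 ≈ -17.799

-17.799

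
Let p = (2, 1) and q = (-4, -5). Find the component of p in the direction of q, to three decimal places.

p · q = 2·(-4) + 1·(-5) = -8 - 5 = -13
|q| = √(16 + 25) = √41 ≈ 6.4031
comp_q p = -13 / √41 ≈ -2.030

-2.030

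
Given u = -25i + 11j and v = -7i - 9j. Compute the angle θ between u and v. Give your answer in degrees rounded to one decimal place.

75.9

u · v = (-25)·(-7) + 11·(-9) = 175 - 99 = 76
|u|² = 625 + 121 = 746,  |u| = √746 ≈ 27.313001
|v|² = 49 + 81 = 130,  |v| = √130 ≈ 11.401754
cos θ = 76 / (27.313001 · 11.401754) ≈ 0.24405
θ = arccos(0.24405) ≈ 75.9°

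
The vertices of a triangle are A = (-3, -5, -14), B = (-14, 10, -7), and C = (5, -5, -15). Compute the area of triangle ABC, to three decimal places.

64.517

AB = (-11, 15, 7),  AC = (8, 0, -1)
i: 15·(-1) - 7·0 = -15 - 0 = -15
j: 7·8 - (-11)·(-1) = 56 - 11 = 45
k: (-11)·0 - 15·8 = 0 - 120 = -120
AB × AC = (-15, 45, -120)
|AB × AC| = √16650 ≈ 129.0349
area = ½ · 129.0349 ≈ 64.517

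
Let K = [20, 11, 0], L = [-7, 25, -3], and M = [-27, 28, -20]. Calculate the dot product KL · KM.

1567

KL = L − K = (-27, 14, -3)
KM = M − K = (-47, 17, -20)
KL · KM = (-27)·(-47) + 14·17 + (-3)·(-20) = 1269 + 238 + 60 = 1567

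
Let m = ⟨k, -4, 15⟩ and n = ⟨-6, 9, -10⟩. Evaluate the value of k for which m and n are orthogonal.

m · n = k·(-6) + (-4)·9 + 15·(-10) = -186 - 6k
Set equal to 0: -6k = 186, so k = -31.

-31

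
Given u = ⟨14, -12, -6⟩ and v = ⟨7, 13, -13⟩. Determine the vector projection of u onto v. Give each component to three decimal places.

(0.362, 0.672, -0.672)

u · v = 14·7 + (-12)·13 + (-6)·(-13) = 98 - 156 + 78 = 20
|v|² = 49 + 169 + 169 = 387
proj_v u = (20/387) · (7, 13, -13) ≈ (0.362, 0.672, -0.672)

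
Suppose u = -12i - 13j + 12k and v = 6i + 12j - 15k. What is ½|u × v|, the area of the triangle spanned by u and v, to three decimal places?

68.229

i: (-13)·(-15) - 12·12 = 195 - 144 = 51
j: 12·6 - (-12)·(-15) = 72 - 180 = -108
k: (-12)·12 - (-13)·6 = -144 - (-78) = -66
u × v = (51, -108, -66)
|u × v| = √(51² + (-108)² + (-66)²) = √18621 ≈ 136.4588
area = ½ · 136.4588 ≈ 68.229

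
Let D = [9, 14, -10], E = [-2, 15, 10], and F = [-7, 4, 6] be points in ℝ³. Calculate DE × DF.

DE = (-11, 1, 20)
DF = (-16, -10, 16)
i: 1·16 - 20·(-10) = 16 - (-200) = 216
j: 20·(-16) - (-11)·16 = -320 - (-176) = -144
k: (-11)·(-10) - 1·(-16) = 110 - (-16) = 126
DE × DF = (216, -144, 126)

(216, -144, 126)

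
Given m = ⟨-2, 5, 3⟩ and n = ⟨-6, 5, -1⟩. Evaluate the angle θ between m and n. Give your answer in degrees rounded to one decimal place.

m · n = (-2)·(-6) + 5·5 + 3·(-1) = 12 + 25 - 3 = 34
|m|² = 4 + 25 + 9 = 38,  |m| = √38 ≈ 6.164414
|n|² = 36 + 25 + 1 = 62,  |n| = √62 ≈ 7.874008
cos θ = 34 / (6.164414 · 7.874008) ≈ 0.70047
θ = arccos(0.70047) ≈ 45.5°

45.5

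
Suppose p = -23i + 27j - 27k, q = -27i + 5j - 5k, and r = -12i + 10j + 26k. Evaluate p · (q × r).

q × r:
i: 5·26 - (-5)·10 = 130 - (-50) = 180
j: (-5)·(-12) - (-27)·26 = 60 - (-702) = 762
k: (-27)·10 - 5·(-12) = -270 - (-60) = -210
q × r = (180, 762, -210)
p · (q × r) = (-23)·180 + 27·762 + (-27)·(-210) = -4140 + 20574 + 5670 = 22104

22104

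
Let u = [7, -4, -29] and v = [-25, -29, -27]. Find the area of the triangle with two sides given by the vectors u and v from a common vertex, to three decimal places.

605.081

i: (-4)·(-27) - (-29)·(-29) = 108 - 841 = -733
j: (-29)·(-25) - 7·(-27) = 725 - (-189) = 914
k: 7·(-29) - (-4)·(-25) = -203 - 100 = -303
u × v = (-733, 914, -303)
|u × v| = √((-733)² + 914² + (-303)²) = √1464494 ≈ 1210.1628
area = ½ · 1210.1628 ≈ 605.081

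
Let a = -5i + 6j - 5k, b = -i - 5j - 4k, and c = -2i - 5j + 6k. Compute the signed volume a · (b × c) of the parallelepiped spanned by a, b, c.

359

b × c:
i: (-5)·6 - (-4)·(-5) = -30 - 20 = -50
j: (-4)·(-2) - (-1)·6 = 8 - (-6) = 14
k: (-1)·(-5) - (-5)·(-2) = 5 - 10 = -5
b × c = (-50, 14, -5)
a · (b × c) = (-5)·(-50) + 6·14 + (-5)·(-5) = 250 + 84 + 25 = 359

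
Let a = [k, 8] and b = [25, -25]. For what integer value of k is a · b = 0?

8

a · b = k·25 + 8·(-25) = -200 + 25k
Set equal to 0: 25k = 200, so k = 8.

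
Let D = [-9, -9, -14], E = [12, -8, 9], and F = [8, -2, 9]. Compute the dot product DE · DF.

893

DE = E − D = (21, 1, 23)
DF = F − D = (17, 7, 23)
DE · DF = 21·17 + 1·7 + 23·23 = 357 + 7 + 529 = 893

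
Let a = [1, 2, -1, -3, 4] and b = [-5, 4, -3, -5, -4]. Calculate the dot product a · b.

a · b = 1·(-5) + 2·4 + (-1)·(-3) + (-3)·(-5) + 4·(-4) = -5 + 8 + 3 + 15 - 16 = 5

5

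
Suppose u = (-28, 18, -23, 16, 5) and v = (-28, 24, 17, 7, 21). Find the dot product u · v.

1042

u · v = (-28)·(-28) + 18·24 + (-23)·17 + 16·7 + 5·21 = 784 + 432 - 391 + 112 + 105 = 1042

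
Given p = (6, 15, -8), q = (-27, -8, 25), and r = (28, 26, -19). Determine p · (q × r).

3641

q × r:
i: (-8)·(-19) - 25·26 = 152 - 650 = -498
j: 25·28 - (-27)·(-19) = 700 - 513 = 187
k: (-27)·26 - (-8)·28 = -702 - (-224) = -478
q × r = (-498, 187, -478)
p · (q × r) = 6·(-498) + 15·187 + (-8)·(-478) = -2988 + 2805 + 3824 = 3641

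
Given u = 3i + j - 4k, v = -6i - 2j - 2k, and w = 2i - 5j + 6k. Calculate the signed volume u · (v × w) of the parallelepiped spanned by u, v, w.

-170

v × w:
i: (-2)·6 - (-2)·(-5) = -12 - 10 = -22
j: (-2)·2 - (-6)·6 = -4 - (-36) = 32
k: (-6)·(-5) - (-2)·2 = 30 - (-4) = 34
v × w = (-22, 32, 34)
u · (v × w) = 3·(-22) + 1·32 + (-4)·34 = -66 + 32 - 136 = -170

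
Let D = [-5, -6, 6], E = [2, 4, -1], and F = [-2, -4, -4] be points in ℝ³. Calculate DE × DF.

(-86, 49, -16)

DE = (7, 10, -7)
DF = (3, 2, -10)
i: 10·(-10) - (-7)·2 = -100 - (-14) = -86
j: (-7)·3 - 7·(-10) = -21 - (-70) = 49
k: 7·2 - 10·3 = 14 - 30 = -16
DE × DF = (-86, 49, -16)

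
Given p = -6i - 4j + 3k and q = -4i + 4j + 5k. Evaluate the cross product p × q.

i: (-4)·5 - 3·4 = -20 - 12 = -32
j: 3·(-4) - (-6)·5 = -12 - (-30) = 18
k: (-6)·4 - (-4)·(-4) = -24 - 16 = -40
p × q = (-32, 18, -40)

(-32, 18, -40)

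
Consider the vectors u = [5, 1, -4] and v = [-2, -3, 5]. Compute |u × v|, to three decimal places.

i: 1·5 - (-4)·(-3) = 5 - 12 = -7
j: (-4)·(-2) - 5·5 = 8 - 25 = -17
k: 5·(-3) - 1·(-2) = -15 - (-2) = -13
u × v = (-7, -17, -13)
|u × v| = √((-7)² + (-17)² + (-13)²) = √507 ≈ 22.5167

22.517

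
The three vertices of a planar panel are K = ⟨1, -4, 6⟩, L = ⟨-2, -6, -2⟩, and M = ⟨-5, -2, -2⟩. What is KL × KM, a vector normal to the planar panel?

KL = (-3, -2, -8)
KM = (-6, 2, -8)
i: (-2)·(-8) - (-8)·2 = 16 - (-16) = 32
j: (-8)·(-6) - (-3)·(-8) = 48 - 24 = 24
k: (-3)·2 - (-2)·(-6) = -6 - 12 = -18
KL × KM = (32, 24, -18)

(32, 24, -18)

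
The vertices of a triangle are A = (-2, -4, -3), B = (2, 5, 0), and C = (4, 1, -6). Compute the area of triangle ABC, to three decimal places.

30.903

AB = (4, 9, 3),  AC = (6, 5, -3)
i: 9·(-3) - 3·5 = -27 - 15 = -42
j: 3·6 - 4·(-3) = 18 - (-12) = 30
k: 4·5 - 9·6 = 20 - 54 = -34
AB × AC = (-42, 30, -34)
|AB × AC| = √3820 ≈ 61.8061
area = ½ · 61.8061 ≈ 30.903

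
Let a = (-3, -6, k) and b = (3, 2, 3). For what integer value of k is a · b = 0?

a · b = (-3)·3 + (-6)·2 + k·3 = -21 + 3k
Set equal to 0: 3k = 21, so k = 7.

7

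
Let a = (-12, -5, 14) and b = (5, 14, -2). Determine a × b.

(-186, 46, -143)

i: (-5)·(-2) - 14·14 = 10 - 196 = -186
j: 14·5 - (-12)·(-2) = 70 - 24 = 46
k: (-12)·14 - (-5)·5 = -168 - (-25) = -143
a × b = (-186, 46, -143)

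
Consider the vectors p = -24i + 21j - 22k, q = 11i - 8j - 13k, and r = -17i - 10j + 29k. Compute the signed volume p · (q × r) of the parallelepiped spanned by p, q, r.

q × r:
i: (-8)·29 - (-13)·(-10) = -232 - 130 = -362
j: (-13)·(-17) - 11·29 = 221 - 319 = -98
k: 11·(-10) - (-8)·(-17) = -110 - 136 = -246
q × r = (-362, -98, -246)
p · (q × r) = (-24)·(-362) + 21·(-98) + (-22)·(-246) = 8688 - 2058 + 5412 = 12042

12042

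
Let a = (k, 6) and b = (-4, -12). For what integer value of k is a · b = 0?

-18

a · b = k·(-4) + 6·(-12) = -72 - 4k
Set equal to 0: -4k = 72, so k = -18.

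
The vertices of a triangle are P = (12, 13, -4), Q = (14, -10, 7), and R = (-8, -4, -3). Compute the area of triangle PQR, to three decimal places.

282.938

PQ = (2, -23, 11),  PR = (-20, -17, 1)
i: (-23)·1 - 11·(-17) = -23 - (-187) = 164
j: 11·(-20) - 2·1 = -220 - 2 = -222
k: 2·(-17) - (-23)·(-20) = -34 - 460 = -494
PQ × PR = (164, -222, -494)
|PQ × PR| = √320216 ≈ 565.8763
area = ½ · 565.8763 ≈ 282.938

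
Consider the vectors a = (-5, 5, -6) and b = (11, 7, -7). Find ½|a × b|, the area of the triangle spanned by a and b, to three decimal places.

i: 5·(-7) - (-6)·7 = -35 - (-42) = 7
j: (-6)·11 - (-5)·(-7) = -66 - 35 = -101
k: (-5)·7 - 5·11 = -35 - 55 = -90
a × b = (7, -101, -90)
|a × b| = √(7² + (-101)² + (-90)²) = √18350 ≈ 135.4622
area = ½ · 135.4622 ≈ 67.731

67.731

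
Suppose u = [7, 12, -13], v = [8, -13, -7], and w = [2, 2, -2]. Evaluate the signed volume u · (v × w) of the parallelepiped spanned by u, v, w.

-242

v × w:
i: (-13)·(-2) - (-7)·2 = 26 - (-14) = 40
j: (-7)·2 - 8·(-2) = -14 - (-16) = 2
k: 8·2 - (-13)·2 = 16 - (-26) = 42
v × w = (40, 2, 42)
u · (v × w) = 7·40 + 12·2 + (-13)·42 = 280 + 24 - 546 = -242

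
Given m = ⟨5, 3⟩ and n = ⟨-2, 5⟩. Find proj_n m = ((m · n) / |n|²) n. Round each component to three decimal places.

(-0.345, 0.862)

m · n = 5·(-2) + 3·5 = -10 + 15 = 5
|n|² = 4 + 25 = 29
proj_n m = (5/29) · (-2, 5) ≈ (-0.345, 0.862)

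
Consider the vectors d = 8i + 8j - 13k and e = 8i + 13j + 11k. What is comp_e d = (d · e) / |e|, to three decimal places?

d · e = 8·8 + 8·13 + (-13)·11 = 64 + 104 - 143 = 25
|e| = √(64 + 169 + 121) = √354 ≈ 18.8149
comp_e d = 25 / √354 ≈ 1.329

1.329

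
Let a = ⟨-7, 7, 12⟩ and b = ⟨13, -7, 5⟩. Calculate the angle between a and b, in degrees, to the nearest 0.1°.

109.3

a · b = (-7)·13 + 7·(-7) + 12·5 = -91 - 49 + 60 = -80
|a|² = 49 + 49 + 144 = 242,  |a| = √242 ≈ 15.556349
|b|² = 169 + 49 + 25 = 243,  |b| = √243 ≈ 15.588457
cos θ = -80 / (15.556349 · 15.588457) ≈ -0.32990
θ = arccos(-0.32990) ≈ 109.3°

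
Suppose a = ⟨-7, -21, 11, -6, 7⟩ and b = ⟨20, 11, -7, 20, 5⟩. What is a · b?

a · b = (-7)·20 + (-21)·11 + 11·(-7) + (-6)·20 + 7·5 = -140 - 231 - 77 - 120 + 35 = -533

-533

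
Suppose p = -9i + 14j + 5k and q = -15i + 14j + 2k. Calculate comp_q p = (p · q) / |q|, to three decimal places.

p · q = (-9)·(-15) + 14·14 + 5·2 = 135 + 196 + 10 = 341
|q| = √(225 + 196 + 4) = √425 ≈ 20.6155
comp_q p = 341 / √425 ≈ 16.541

16.541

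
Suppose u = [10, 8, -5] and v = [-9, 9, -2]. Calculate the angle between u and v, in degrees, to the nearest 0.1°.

92.6

u · v = 10·(-9) + 8·9 + (-5)·(-2) = -90 + 72 + 10 = -8
|u|² = 100 + 64 + 25 = 189,  |u| = √189 ≈ 13.747727
|v|² = 81 + 81 + 4 = 166,  |v| = √166 ≈ 12.884099
cos θ = -8 / (13.747727 · 12.884099) ≈ -0.04517
θ = arccos(-0.04517) ≈ 92.6°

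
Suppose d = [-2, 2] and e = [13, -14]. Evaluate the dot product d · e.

-54

d · e = (-2)·13 + 2·(-14) = -26 - 28 = -54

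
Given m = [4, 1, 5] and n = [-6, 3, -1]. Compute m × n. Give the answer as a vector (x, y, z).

i: 1·(-1) - 5·3 = -1 - 15 = -16
j: 5·(-6) - 4·(-1) = -30 - (-4) = -26
k: 4·3 - 1·(-6) = 12 - (-6) = 18
m × n = (-16, -26, 18)

(-16, -26, 18)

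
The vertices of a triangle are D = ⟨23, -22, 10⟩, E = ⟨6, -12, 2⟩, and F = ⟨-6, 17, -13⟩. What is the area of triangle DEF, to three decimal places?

206.842

DE = (-17, 10, -8),  DF = (-29, 39, -23)
i: 10·(-23) - (-8)·39 = -230 - (-312) = 82
j: (-8)·(-29) - (-17)·(-23) = 232 - 391 = -159
k: (-17)·39 - 10·(-29) = -663 - (-290) = -373
DE × DF = (82, -159, -373)
|DE × DF| = √171134 ≈ 413.6835
area = ½ · 413.6835 ≈ 206.842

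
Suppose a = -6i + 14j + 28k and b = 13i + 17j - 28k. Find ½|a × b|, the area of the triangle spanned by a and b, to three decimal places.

i: 14·(-28) - 28·17 = -392 - 476 = -868
j: 28·13 - (-6)·(-28) = 364 - 168 = 196
k: (-6)·17 - 14·13 = -102 - 182 = -284
a × b = (-868, 196, -284)
|a × b| = √((-868)² + 196² + (-284)²) = √872496 ≈ 934.0749
area = ½ · 934.0749 ≈ 467.037

467.037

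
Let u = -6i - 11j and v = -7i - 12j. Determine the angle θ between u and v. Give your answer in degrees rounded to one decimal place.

1.6

u · v = (-6)·(-7) + (-11)·(-12) = 42 + 132 = 174
|u|² = 36 + 121 = 157,  |u| = √157 ≈ 12.529964
|v|² = 49 + 144 = 193,  |v| = √193 ≈ 13.892444
cos θ = 174 / (12.529964 · 13.892444) ≈ 0.99959
θ = arccos(0.99959) ≈ 1.6°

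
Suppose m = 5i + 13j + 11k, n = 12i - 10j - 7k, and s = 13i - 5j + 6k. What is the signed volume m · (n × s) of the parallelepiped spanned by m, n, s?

n × s:
i: (-10)·6 - (-7)·(-5) = -60 - 35 = -95
j: (-7)·13 - 12·6 = -91 - 72 = -163
k: 12·(-5) - (-10)·13 = -60 - (-130) = 70
n × s = (-95, -163, 70)
m · (n × s) = 5·(-95) + 13·(-163) + 11·70 = -475 - 2119 + 770 = -1824

-1824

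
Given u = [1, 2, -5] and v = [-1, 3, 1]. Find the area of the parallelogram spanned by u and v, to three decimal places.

i: 2·1 - (-5)·3 = 2 - (-15) = 17
j: (-5)·(-1) - 1·1 = 5 - 1 = 4
k: 1·3 - 2·(-1) = 3 - (-2) = 5
u × v = (17, 4, 5)
|u × v| = √(17² + 4² + 5²) = √330 ≈ 18.1659

18.166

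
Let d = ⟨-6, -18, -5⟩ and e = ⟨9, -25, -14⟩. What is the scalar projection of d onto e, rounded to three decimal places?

d · e = (-6)·9 + (-18)·(-25) + (-5)·(-14) = -54 + 450 + 70 = 466
|e| = √(81 + 625 + 196) = √902 ≈ 30.0333
comp_e d = 466 / √902 ≈ 15.516

15.516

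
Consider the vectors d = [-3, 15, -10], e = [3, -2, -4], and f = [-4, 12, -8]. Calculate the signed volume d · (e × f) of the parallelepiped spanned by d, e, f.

128

e × f:
i: (-2)·(-8) - (-4)·12 = 16 - (-48) = 64
j: (-4)·(-4) - 3·(-8) = 16 - (-24) = 40
k: 3·12 - (-2)·(-4) = 36 - 8 = 28
e × f = (64, 40, 28)
d · (e × f) = (-3)·64 + 15·40 + (-10)·28 = -192 + 600 - 280 = 128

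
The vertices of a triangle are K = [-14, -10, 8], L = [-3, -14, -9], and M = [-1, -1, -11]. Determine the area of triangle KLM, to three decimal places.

KL = (11, -4, -17),  KM = (13, 9, -19)
i: (-4)·(-19) - (-17)·9 = 76 - (-153) = 229
j: (-17)·13 - 11·(-19) = -221 - (-209) = -12
k: 11·9 - (-4)·13 = 99 - (-52) = 151
KL × KM = (229, -12, 151)
|KL × KM| = √75386 ≈ 274.5651
area = ½ · 274.5651 ≈ 137.283

137.283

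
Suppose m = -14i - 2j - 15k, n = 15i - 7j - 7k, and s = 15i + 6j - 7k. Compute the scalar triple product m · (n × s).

-4199

n × s:
i: (-7)·(-7) - (-7)·6 = 49 - (-42) = 91
j: (-7)·15 - 15·(-7) = -105 - (-105) = 0
k: 15·6 - (-7)·15 = 90 - (-105) = 195
n × s = (91, 0, 195)
m · (n × s) = (-14)·91 + (-2)·0 + (-15)·195 = -1274 + 0 - 2925 = -4199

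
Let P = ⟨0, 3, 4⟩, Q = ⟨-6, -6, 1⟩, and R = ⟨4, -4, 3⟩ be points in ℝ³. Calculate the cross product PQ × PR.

(-12, -18, 78)

PQ = (-6, -9, -3)
PR = (4, -7, -1)
i: (-9)·(-1) - (-3)·(-7) = 9 - 21 = -12
j: (-3)·4 - (-6)·(-1) = -12 - 6 = -18
k: (-6)·(-7) - (-9)·4 = 42 - (-36) = 78
PQ × PR = (-12, -18, 78)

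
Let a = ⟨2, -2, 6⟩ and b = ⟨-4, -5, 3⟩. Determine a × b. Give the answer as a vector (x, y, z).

(24, -30, -18)

i: (-2)·3 - 6·(-5) = -6 - (-30) = 24
j: 6·(-4) - 2·3 = -24 - 6 = -30
k: 2·(-5) - (-2)·(-4) = -10 - 8 = -18
a × b = (24, -30, -18)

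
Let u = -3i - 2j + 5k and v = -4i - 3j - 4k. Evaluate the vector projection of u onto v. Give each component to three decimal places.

u · v = (-3)·(-4) + (-2)·(-3) + 5·(-4) = 12 + 6 - 20 = -2
|v|² = 16 + 9 + 16 = 41
proj_v u = (-2/41) · (-4, -3, -4) ≈ (0.195, 0.146, 0.195)

(0.195, 0.146, 0.195)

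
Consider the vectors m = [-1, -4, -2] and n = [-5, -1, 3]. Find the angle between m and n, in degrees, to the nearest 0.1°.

m · n = (-1)·(-5) + (-4)·(-1) + (-2)·3 = 5 + 4 - 6 = 3
|m|² = 1 + 16 + 4 = 21,  |m| = √21 ≈ 4.582576
|n|² = 25 + 1 + 9 = 35,  |n| = √35 ≈ 5.916080
cos θ = 3 / (4.582576 · 5.916080) ≈ 0.11066
θ = arccos(0.11066) ≈ 83.6°

83.6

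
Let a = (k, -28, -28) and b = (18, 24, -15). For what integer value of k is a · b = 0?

a · b = k·18 + (-28)·24 + (-28)·(-15) = -252 + 18k
Set equal to 0: 18k = 252, so k = 14.

14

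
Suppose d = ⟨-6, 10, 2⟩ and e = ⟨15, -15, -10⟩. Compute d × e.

i: 10·(-10) - 2·(-15) = -100 - (-30) = -70
j: 2·15 - (-6)·(-10) = 30 - 60 = -30
k: (-6)·(-15) - 10·15 = 90 - 150 = -60
d × e = (-70, -30, -60)

(-70, -30, -60)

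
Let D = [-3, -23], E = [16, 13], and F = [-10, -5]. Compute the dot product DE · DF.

DE = E − D = (19, 36)
DF = F − D = (-7, 18)
DE · DF = 19·(-7) + 36·18 = -133 + 648 = 515

515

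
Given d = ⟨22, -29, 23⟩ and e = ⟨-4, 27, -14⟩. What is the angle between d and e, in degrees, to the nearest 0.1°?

d · e = 22·(-4) + (-29)·27 + 23·(-14) = -88 - 783 - 322 = -1193
|d|² = 484 + 841 + 529 = 1854,  |d| = √1854 ≈ 43.058100
|e|² = 16 + 729 + 196 = 941,  |e| = √941 ≈ 30.675723
cos θ = -1193 / (43.058100 · 30.675723) ≈ -0.90321
θ = arccos(-0.90321) ≈ 154.6°

154.6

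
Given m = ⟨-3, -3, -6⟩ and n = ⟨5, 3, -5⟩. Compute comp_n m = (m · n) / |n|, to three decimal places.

0.781

m · n = (-3)·5 + (-3)·3 + (-6)·(-5) = -15 - 9 + 30 = 6
|n| = √(25 + 9 + 25) = √59 ≈ 7.6811
comp_n m = 6 / √59 ≈ 0.781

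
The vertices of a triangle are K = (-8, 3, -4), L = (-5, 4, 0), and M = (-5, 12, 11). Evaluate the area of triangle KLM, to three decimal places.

22.946

KL = (3, 1, 4),  KM = (3, 9, 15)
i: 1·15 - 4·9 = 15 - 36 = -21
j: 4·3 - 3·15 = 12 - 45 = -33
k: 3·9 - 1·3 = 27 - 3 = 24
KL × KM = (-21, -33, 24)
|KL × KM| = √2106 ≈ 45.8912
area = ½ · 45.8912 ≈ 22.946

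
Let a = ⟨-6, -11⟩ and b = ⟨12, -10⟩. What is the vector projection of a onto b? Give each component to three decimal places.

(1.869, -1.557)

a · b = (-6)·12 + (-11)·(-10) = -72 + 110 = 38
|b|² = 144 + 100 = 244
proj_b a = (38/244) · (12, -10) ≈ (1.869, -1.557)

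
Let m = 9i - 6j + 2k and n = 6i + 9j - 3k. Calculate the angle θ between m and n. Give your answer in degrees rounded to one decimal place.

m · n = 9·6 + (-6)·9 + 2·(-3) = 54 - 54 - 6 = -6
|m|² = 81 + 36 + 4 = 121,  |m| = √121 ≈ 11.000000
|n|² = 36 + 81 + 9 = 126,  |n| = √126 ≈ 11.224972
cos θ = -6 / (11.000000 · 11.224972) ≈ -0.04859
θ = arccos(-0.04859) ≈ 92.8°

92.8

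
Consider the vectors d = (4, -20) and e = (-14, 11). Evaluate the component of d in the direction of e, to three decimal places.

-15.502

d · e = 4·(-14) + (-20)·11 = -56 - 220 = -276
|e| = √(196 + 121) = √317 ≈ 17.8045
comp_e d = -276 / √317 ≈ -15.502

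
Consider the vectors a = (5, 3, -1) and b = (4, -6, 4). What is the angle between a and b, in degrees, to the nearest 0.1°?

92.3

a · b = 5·4 + 3·(-6) + (-1)·4 = 20 - 18 - 4 = -2
|a|² = 25 + 9 + 1 = 35,  |a| = √35 ≈ 5.916080
|b|² = 16 + 36 + 16 = 68,  |b| = √68 ≈ 8.246211
cos θ = -2 / (5.916080 · 8.246211) ≈ -0.04100
θ = arccos(-0.04100) ≈ 92.3°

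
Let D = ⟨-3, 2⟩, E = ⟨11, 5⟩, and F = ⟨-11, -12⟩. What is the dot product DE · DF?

-154

DE = E − D = (14, 3)
DF = F − D = (-8, -14)
DE · DF = 14·(-8) + 3·(-14) = -112 - 42 = -154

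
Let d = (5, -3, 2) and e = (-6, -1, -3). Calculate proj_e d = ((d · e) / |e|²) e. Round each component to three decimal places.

(4.304, 0.717, 2.152)

d · e = 5·(-6) + (-3)·(-1) + 2·(-3) = -30 + 3 - 6 = -33
|e|² = 36 + 1 + 9 = 46
proj_e d = (-33/46) · (-6, -1, -3) ≈ (4.304, 0.717, 2.152)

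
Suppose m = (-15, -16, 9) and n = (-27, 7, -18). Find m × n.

i: (-16)·(-18) - 9·7 = 288 - 63 = 225
j: 9·(-27) - (-15)·(-18) = -243 - 270 = -513
k: (-15)·7 - (-16)·(-27) = -105 - 432 = -537
m × n = (225, -513, -537)

(225, -513, -537)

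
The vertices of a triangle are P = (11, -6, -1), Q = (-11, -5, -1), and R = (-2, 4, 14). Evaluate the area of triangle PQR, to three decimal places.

194.919

PQ = (-22, 1, 0),  PR = (-13, 10, 15)
i: 1·15 - 0·10 = 15 - 0 = 15
j: 0·(-13) - (-22)·15 = 0 - (-330) = 330
k: (-22)·10 - 1·(-13) = -220 - (-13) = -207
PQ × PR = (15, 330, -207)
|PQ × PR| = √151974 ≈ 389.8384
area = ½ · 389.8384 ≈ 194.919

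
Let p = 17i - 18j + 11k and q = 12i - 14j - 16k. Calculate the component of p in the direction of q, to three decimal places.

p · q = 17·12 + (-18)·(-14) + 11·(-16) = 204 + 252 - 176 = 280
|q| = √(144 + 196 + 256) = √596 ≈ 24.4131
comp_q p = 280 / √596 ≈ 11.469

11.469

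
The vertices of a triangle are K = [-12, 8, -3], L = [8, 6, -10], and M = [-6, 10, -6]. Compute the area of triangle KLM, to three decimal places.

KL = (20, -2, -7),  KM = (6, 2, -3)
i: (-2)·(-3) - (-7)·2 = 6 - (-14) = 20
j: (-7)·6 - 20·(-3) = -42 - (-60) = 18
k: 20·2 - (-2)·6 = 40 - (-12) = 52
KL × KM = (20, 18, 52)
|KL × KM| = √3428 ≈ 58.5491
area = ½ · 58.5491 ≈ 29.275

29.275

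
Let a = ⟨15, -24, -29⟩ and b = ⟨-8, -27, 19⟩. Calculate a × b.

i: (-24)·19 - (-29)·(-27) = -456 - 783 = -1239
j: (-29)·(-8) - 15·19 = 232 - 285 = -53
k: 15·(-27) - (-24)·(-8) = -405 - 192 = -597
a × b = (-1239, -53, -597)

(-1239, -53, -597)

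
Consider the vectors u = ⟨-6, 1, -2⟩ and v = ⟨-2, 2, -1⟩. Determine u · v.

u · v = (-6)·(-2) + 1·2 + (-2)·(-1) = 12 + 2 + 2 = 16

16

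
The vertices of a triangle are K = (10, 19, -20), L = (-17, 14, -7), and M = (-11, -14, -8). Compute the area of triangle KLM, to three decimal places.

KL = (-27, -5, 13),  KM = (-21, -33, 12)
i: (-5)·12 - 13·(-33) = -60 - (-429) = 369
j: 13·(-21) - (-27)·12 = -273 - (-324) = 51
k: (-27)·(-33) - (-5)·(-21) = 891 - 105 = 786
KL × KM = (369, 51, 786)
|KL × KM| = √756558 ≈ 869.8034
area = ½ · 869.8034 ≈ 434.902

434.902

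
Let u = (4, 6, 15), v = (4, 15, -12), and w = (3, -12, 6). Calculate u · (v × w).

v × w:
i: 15·6 - (-12)·(-12) = 90 - 144 = -54
j: (-12)·3 - 4·6 = -36 - 24 = -60
k: 4·(-12) - 15·3 = -48 - 45 = -93
v × w = (-54, -60, -93)
u · (v × w) = 4·(-54) + 6·(-60) + 15·(-93) = -216 - 360 - 1395 = -1971

-1971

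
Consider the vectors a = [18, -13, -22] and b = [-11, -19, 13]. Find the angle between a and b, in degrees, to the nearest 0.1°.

107.3

a · b = 18·(-11) + (-13)·(-19) + (-22)·13 = -198 + 247 - 286 = -237
|a|² = 324 + 169 + 484 = 977,  |a| = √977 ≈ 31.256999
|b|² = 121 + 361 + 169 = 651,  |b| = √651 ≈ 25.514702
cos θ = -237 / (31.256999 · 25.514702) ≈ -0.29717
θ = arccos(-0.29717) ≈ 107.3°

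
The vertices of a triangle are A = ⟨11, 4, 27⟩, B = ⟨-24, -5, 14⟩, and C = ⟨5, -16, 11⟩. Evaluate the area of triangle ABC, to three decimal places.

AB = (-35, -9, -13),  AC = (-6, -20, -16)
i: (-9)·(-16) - (-13)·(-20) = 144 - 260 = -116
j: (-13)·(-6) - (-35)·(-16) = 78 - 560 = -482
k: (-35)·(-20) - (-9)·(-6) = 700 - 54 = 646
AB × AC = (-116, -482, 646)
|AB × AC| = √663096 ≈ 814.3071
area = ½ · 814.3071 ≈ 407.154

407.154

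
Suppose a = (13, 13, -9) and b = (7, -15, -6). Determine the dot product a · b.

-50

a · b = 13·7 + 13·(-15) + (-9)·(-6) = 91 - 195 + 54 = -50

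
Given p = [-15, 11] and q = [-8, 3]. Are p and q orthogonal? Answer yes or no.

p · q = (-15)·(-8) + 11·3 = 120 + 33 = 153
Nonzero, so the vectors are not orthogonal.

no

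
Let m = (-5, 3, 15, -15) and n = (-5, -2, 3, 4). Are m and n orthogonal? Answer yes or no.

m · n = (-5)·(-5) + 3·(-2) + 15·3 + (-15)·4 = 25 - 6 + 45 - 60 = 4
Nonzero, so the vectors are not orthogonal.

no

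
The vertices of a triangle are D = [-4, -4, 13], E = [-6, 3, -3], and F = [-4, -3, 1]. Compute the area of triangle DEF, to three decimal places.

DE = (-2, 7, -16),  DF = (0, 1, -12)
i: 7·(-12) - (-16)·1 = -84 - (-16) = -68
j: (-16)·0 - (-2)·(-12) = 0 - 24 = -24
k: (-2)·1 - 7·0 = -2 - 0 = -2
DE × DF = (-68, -24, -2)
|DE × DF| = √5204 ≈ 72.1388
area = ½ · 72.1388 ≈ 36.069

36.069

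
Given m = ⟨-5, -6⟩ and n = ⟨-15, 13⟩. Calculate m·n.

m · n = (-5)·(-15) + (-6)·13 = 75 - 78 = -3

-3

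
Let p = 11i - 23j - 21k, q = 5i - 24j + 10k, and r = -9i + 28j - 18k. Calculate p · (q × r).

3268

q × r:
i: (-24)·(-18) - 10·28 = 432 - 280 = 152
j: 10·(-9) - 5·(-18) = -90 - (-90) = 0
k: 5·28 - (-24)·(-9) = 140 - 216 = -76
q × r = (152, 0, -76)
p · (q × r) = 11·152 + (-23)·0 + (-21)·(-76) = 1672 + 0 + 1596 = 3268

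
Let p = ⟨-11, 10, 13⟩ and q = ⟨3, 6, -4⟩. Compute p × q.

(-118, -5, -96)

i: 10·(-4) - 13·6 = -40 - 78 = -118
j: 13·3 - (-11)·(-4) = 39 - 44 = -5
k: (-11)·6 - 10·3 = -66 - 30 = -96
p × q = (-118, -5, -96)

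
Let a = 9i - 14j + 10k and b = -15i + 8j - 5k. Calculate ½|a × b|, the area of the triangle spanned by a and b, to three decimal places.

i: (-14)·(-5) - 10·8 = 70 - 80 = -10
j: 10·(-15) - 9·(-5) = -150 - (-45) = -105
k: 9·8 - (-14)·(-15) = 72 - 210 = -138
a × b = (-10, -105, -138)
|a × b| = √((-10)² + (-105)² + (-138)²) = √30169 ≈ 173.6923
area = ½ · 173.6923 ≈ 86.846

86.846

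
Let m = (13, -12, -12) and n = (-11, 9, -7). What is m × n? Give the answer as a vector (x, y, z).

(192, 223, -15)

i: (-12)·(-7) - (-12)·9 = 84 - (-108) = 192
j: (-12)·(-11) - 13·(-7) = 132 - (-91) = 223
k: 13·9 - (-12)·(-11) = 117 - 132 = -15
m × n = (192, 223, -15)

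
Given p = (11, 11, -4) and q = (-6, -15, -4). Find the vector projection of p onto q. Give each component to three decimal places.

(4.657, 11.643, 3.105)

p · q = 11·(-6) + 11·(-15) + (-4)·(-4) = -66 - 165 + 16 = -215
|q|² = 36 + 225 + 16 = 277
proj_q p = (-215/277) · (-6, -15, -4) ≈ (4.657, 11.643, 3.105)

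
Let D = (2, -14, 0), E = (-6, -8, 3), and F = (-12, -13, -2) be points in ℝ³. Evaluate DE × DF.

DE = (-8, 6, 3)
DF = (-14, 1, -2)
i: 6·(-2) - 3·1 = -12 - 3 = -15
j: 3·(-14) - (-8)·(-2) = -42 - 16 = -58
k: (-8)·1 - 6·(-14) = -8 - (-84) = 76
DE × DF = (-15, -58, 76)

(-15, -58, 76)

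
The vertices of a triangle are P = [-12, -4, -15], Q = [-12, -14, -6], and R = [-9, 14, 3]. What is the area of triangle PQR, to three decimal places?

172.187

PQ = (0, -10, 9),  PR = (3, 18, 18)
i: (-10)·18 - 9·18 = -180 - 162 = -342
j: 9·3 - 0·18 = 27 - 0 = 27
k: 0·18 - (-10)·3 = 0 - (-30) = 30
PQ × PR = (-342, 27, 30)
|PQ × PR| = √118593 ≈ 344.3733
area = ½ · 344.3733 ≈ 172.187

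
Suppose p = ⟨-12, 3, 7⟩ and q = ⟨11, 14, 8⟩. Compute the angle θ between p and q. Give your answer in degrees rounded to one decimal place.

p · q = (-12)·11 + 3·14 + 7·8 = -132 + 42 + 56 = -34
|p|² = 144 + 9 + 49 = 202,  |p| = √202 ≈ 14.212670
|q|² = 121 + 196 + 64 = 381,  |q| = √381 ≈ 19.519221
cos θ = -34 / (14.212670 · 19.519221) ≈ -0.12256
θ = arccos(-0.12256) ≈ 97.0°

97.0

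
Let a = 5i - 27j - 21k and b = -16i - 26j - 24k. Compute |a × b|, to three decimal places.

730.879

i: (-27)·(-24) - (-21)·(-26) = 648 - 546 = 102
j: (-21)·(-16) - 5·(-24) = 336 - (-120) = 456
k: 5·(-26) - (-27)·(-16) = -130 - 432 = -562
a × b = (102, 456, -562)
|a × b| = √(102² + 456² + (-562)²) = √534184 ≈ 730.8789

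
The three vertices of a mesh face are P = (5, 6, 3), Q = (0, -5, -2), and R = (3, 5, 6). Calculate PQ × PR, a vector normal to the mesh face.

PQ = (-5, -11, -5)
PR = (-2, -1, 3)
i: (-11)·3 - (-5)·(-1) = -33 - 5 = -38
j: (-5)·(-2) - (-5)·3 = 10 - (-15) = 25
k: (-5)·(-1) - (-11)·(-2) = 5 - 22 = -17
PQ × PR = (-38, 25, -17)

(-38, 25, -17)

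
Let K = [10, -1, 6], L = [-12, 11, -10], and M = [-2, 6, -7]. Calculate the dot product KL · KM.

556

KL = L − K = (-22, 12, -16)
KM = M − K = (-12, 7, -13)
KL · KM = (-22)·(-12) + 12·7 + (-16)·(-13) = 264 + 84 + 208 = 556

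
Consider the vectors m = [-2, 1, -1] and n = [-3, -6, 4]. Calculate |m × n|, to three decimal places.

i: 1·4 - (-1)·(-6) = 4 - 6 = -2
j: (-1)·(-3) - (-2)·4 = 3 - (-8) = 11
k: (-2)·(-6) - 1·(-3) = 12 - (-3) = 15
m × n = (-2, 11, 15)
|m × n| = √((-2)² + 11² + 15²) = √350 ≈ 18.7083

18.708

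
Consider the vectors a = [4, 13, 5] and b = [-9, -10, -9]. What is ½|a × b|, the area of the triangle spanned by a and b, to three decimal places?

51.232

i: 13·(-9) - 5·(-10) = -117 - (-50) = -67
j: 5·(-9) - 4·(-9) = -45 - (-36) = -9
k: 4·(-10) - 13·(-9) = -40 - (-117) = 77
a × b = (-67, -9, 77)
|a × b| = √((-67)² + (-9)² + 77²) = √10499 ≈ 102.4646
area = ½ · 102.4646 ≈ 51.232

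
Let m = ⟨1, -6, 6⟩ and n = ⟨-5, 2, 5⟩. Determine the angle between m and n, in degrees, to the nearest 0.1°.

m · n = 1·(-5) + (-6)·2 + 6·5 = -5 - 12 + 30 = 13
|m|² = 1 + 36 + 36 = 73,  |m| = √73 ≈ 8.544004
|n|² = 25 + 4 + 25 = 54,  |n| = √54 ≈ 7.348469
cos θ = 13 / (8.544004 · 7.348469) ≈ 0.20705
θ = arccos(0.20705) ≈ 78.1°

78.1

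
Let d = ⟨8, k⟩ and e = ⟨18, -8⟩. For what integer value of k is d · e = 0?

d · e = 8·18 + k·(-8) = 144 - 8k
Set equal to 0: -8k = -144, so k = 18.

18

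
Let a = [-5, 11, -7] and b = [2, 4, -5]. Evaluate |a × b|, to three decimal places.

i: 11·(-5) - (-7)·4 = -55 - (-28) = -27
j: (-7)·2 - (-5)·(-5) = -14 - 25 = -39
k: (-5)·4 - 11·2 = -20 - 22 = -42
a × b = (-27, -39, -42)
|a × b| = √((-27)² + (-39)² + (-42)²) = √4014 ≈ 63.3561

63.356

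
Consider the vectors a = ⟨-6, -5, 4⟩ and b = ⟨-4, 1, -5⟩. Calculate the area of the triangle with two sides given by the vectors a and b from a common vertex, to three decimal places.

28.430

i: (-5)·(-5) - 4·1 = 25 - 4 = 21
j: 4·(-4) - (-6)·(-5) = -16 - 30 = -46
k: (-6)·1 - (-5)·(-4) = -6 - 20 = -26
a × b = (21, -46, -26)
|a × b| = √(21² + (-46)² + (-26)²) = √3233 ≈ 56.8595
area = ½ · 56.8595 ≈ 28.430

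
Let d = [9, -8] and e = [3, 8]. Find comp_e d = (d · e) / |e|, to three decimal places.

-4.331

d · e = 9·3 + (-8)·8 = 27 - 64 = -37
|e| = √(9 + 64) = √73 ≈ 8.5440
comp_e d = -37 / √73 ≈ -4.331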